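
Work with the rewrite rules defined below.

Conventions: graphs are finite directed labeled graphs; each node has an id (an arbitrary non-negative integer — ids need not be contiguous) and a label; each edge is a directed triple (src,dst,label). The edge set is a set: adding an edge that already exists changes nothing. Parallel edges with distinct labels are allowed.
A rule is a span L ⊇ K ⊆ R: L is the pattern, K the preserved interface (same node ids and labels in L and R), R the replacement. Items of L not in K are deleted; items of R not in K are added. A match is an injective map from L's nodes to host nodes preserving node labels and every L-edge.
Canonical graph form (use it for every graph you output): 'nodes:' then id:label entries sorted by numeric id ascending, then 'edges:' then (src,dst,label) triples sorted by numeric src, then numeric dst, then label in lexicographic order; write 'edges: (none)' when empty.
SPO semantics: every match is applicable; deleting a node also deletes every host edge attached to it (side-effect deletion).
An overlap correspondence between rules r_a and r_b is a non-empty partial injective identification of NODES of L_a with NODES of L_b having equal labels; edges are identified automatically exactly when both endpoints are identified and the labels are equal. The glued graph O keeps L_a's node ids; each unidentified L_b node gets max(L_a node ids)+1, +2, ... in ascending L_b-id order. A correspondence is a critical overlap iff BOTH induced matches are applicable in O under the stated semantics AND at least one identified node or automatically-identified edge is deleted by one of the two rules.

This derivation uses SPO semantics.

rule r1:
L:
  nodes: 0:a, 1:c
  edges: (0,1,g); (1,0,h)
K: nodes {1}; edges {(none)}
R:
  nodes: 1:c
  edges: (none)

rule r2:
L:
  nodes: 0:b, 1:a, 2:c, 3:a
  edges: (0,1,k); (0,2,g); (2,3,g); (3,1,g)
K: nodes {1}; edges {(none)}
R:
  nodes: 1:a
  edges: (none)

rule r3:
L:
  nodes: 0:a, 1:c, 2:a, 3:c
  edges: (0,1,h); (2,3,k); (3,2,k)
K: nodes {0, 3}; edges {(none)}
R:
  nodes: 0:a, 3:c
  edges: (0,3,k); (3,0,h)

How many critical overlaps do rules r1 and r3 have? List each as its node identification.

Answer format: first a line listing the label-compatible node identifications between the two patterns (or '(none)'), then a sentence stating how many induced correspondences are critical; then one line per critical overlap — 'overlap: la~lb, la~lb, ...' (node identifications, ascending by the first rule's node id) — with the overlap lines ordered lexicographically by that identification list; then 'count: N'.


label-compatible node identifications between L(r1) and L(r3): 0~0, 0~2, 1~1, 1~3
7 of the induced correspondences are critical overlaps of r1 and r3.
overlap: 0~0
overlap: 0~0, 1~1
overlap: 0~0, 1~3
overlap: 0~2
overlap: 0~2, 1~1
overlap: 0~2, 1~3
overlap: 1~1
count: 7


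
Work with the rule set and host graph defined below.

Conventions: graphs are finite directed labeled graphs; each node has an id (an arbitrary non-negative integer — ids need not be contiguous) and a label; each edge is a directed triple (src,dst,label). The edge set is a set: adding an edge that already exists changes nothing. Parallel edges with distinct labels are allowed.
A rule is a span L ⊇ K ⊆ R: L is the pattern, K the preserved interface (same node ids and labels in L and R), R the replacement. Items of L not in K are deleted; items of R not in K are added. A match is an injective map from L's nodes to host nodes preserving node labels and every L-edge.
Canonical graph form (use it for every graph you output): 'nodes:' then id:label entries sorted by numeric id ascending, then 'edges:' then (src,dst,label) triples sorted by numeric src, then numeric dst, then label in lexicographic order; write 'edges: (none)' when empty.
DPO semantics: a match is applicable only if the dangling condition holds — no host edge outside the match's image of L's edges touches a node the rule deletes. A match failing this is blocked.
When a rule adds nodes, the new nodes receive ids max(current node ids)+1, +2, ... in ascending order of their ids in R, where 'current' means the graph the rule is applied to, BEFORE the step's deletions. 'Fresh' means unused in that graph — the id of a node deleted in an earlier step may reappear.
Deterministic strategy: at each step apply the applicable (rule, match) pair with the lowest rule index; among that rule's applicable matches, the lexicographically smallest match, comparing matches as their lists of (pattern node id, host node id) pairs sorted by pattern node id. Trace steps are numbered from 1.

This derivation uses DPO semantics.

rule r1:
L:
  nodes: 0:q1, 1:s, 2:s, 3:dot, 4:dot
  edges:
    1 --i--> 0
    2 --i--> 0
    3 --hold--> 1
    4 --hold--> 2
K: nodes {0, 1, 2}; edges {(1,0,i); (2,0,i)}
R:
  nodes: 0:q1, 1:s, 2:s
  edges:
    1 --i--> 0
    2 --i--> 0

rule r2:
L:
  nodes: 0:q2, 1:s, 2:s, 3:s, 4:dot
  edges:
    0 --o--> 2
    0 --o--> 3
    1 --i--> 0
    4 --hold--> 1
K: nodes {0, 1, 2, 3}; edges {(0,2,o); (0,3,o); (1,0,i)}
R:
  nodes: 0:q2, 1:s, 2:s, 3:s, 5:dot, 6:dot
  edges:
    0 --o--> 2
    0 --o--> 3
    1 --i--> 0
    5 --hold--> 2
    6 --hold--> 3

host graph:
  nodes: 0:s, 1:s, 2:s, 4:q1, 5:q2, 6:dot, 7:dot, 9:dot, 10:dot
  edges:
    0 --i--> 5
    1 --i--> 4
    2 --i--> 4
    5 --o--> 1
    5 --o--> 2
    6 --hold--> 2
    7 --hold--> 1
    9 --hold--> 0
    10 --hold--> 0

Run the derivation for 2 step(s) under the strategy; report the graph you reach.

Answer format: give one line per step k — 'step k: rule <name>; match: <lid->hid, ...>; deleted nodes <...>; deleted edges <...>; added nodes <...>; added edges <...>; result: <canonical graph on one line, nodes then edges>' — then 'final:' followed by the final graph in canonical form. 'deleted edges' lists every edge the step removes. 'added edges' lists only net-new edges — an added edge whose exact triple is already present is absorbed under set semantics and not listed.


step 1: rule r1; match: 0->4, 1->1, 2->2, 3->7, 4->6; deleted nodes 6, 7; deleted edges (6,2,hold); (7,1,hold); added nodes (none); added edges (none); result: nodes: 0:s, 1:s, 2:s, 4:q1, 5:q2, 9:dot, 10:dot edges: (0,5,i); (1,4,i); (2,4,i); (5,1,o); (5,2,o); (9,0,hold); (10,0,hold)
step 2: rule r2; match: 0->5, 1->0, 2->1, 3->2, 4->9; deleted nodes 9; deleted edges (9,0,hold); added nodes 11, 12; added edges (11,1,hold); (12,2,hold); result: nodes: 0:s, 1:s, 2:s, 4:q1, 5:q2, 10:dot, 11:dot, 12:dot edges: (0,5,i); (1,4,i); (2,4,i); (5,1,o); (5,2,o); (10,0,hold); (11,1,hold); (12,2,hold)
final:
nodes: 0:s, 1:s, 2:s, 4:q1, 5:q2, 10:dot, 11:dot, 12:dot
edges: (0,5,i); (1,4,i); (2,4,i); (5,1,o); (5,2,o); (10,0,hold); (11,1,hold); (12,2,hold)


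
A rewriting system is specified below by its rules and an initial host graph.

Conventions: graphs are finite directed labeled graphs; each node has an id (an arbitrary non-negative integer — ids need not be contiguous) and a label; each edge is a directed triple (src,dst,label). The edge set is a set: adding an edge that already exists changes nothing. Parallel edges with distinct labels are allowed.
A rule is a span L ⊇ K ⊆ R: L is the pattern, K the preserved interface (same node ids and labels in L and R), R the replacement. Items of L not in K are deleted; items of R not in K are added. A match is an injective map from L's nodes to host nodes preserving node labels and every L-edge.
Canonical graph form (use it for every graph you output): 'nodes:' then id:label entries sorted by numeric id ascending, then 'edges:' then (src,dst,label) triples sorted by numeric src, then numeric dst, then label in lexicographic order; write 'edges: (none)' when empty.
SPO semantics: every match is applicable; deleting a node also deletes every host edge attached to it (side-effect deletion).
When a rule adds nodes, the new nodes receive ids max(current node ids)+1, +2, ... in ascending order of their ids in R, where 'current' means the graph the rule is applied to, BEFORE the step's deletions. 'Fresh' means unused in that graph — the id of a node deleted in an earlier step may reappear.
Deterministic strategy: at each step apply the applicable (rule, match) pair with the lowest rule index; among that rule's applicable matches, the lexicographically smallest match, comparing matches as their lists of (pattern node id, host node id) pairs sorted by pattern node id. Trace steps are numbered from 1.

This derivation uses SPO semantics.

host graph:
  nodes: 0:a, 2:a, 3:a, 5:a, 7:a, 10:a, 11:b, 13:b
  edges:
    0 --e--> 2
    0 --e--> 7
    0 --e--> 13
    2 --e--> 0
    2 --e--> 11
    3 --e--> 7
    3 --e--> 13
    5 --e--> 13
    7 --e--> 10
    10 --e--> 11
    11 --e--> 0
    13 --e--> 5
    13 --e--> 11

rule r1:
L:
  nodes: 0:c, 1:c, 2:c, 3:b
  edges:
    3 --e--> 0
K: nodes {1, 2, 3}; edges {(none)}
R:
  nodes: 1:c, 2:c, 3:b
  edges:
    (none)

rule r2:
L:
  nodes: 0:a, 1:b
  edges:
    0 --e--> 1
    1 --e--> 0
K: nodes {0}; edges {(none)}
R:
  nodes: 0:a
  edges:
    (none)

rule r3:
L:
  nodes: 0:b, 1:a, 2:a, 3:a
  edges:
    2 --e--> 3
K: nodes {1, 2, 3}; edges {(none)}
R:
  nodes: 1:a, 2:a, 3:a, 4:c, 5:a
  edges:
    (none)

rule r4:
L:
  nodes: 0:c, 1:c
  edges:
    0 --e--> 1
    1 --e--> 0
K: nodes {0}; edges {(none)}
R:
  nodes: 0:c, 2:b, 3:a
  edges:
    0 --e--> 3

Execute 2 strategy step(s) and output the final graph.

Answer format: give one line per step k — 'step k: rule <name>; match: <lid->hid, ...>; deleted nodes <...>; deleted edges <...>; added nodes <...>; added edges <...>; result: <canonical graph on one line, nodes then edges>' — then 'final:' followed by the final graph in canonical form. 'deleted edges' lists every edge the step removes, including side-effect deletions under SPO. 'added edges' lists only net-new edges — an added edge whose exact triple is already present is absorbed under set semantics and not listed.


step 1: rule r2; match: 0->5, 1->13; deleted nodes 13; deleted edges (0,13,e); (3,13,e); (5,13,e); (13,5,e); (13,11,e); added nodes (none); added edges (none); result: nodes: 0:a, 2:a, 3:a, 5:a, 7:a, 10:a, 11:b edges: (0,2,e); (0,7,e); (2,0,e); (2,11,e); (3,7,e); (7,10,e); (10,11,e); (11,0,e)
step 2: rule r3; match: 0->11, 1->0, 2->3, 3->7; deleted nodes 11; deleted edges (2,11,e); (3,7,e); (10,11,e); (11,0,e); added nodes 12, 13; added edges (none); result: nodes: 0:a, 2:a, 3:a, 5:a, 7:a, 10:a, 12:c, 13:a edges: (0,2,e); (0,7,e); (2,0,e); (7,10,e)
final:
nodes: 0:a, 2:a, 3:a, 5:a, 7:a, 10:a, 12:c, 13:a
edges: (0,2,e); (0,7,e); (2,0,e); (7,10,e)


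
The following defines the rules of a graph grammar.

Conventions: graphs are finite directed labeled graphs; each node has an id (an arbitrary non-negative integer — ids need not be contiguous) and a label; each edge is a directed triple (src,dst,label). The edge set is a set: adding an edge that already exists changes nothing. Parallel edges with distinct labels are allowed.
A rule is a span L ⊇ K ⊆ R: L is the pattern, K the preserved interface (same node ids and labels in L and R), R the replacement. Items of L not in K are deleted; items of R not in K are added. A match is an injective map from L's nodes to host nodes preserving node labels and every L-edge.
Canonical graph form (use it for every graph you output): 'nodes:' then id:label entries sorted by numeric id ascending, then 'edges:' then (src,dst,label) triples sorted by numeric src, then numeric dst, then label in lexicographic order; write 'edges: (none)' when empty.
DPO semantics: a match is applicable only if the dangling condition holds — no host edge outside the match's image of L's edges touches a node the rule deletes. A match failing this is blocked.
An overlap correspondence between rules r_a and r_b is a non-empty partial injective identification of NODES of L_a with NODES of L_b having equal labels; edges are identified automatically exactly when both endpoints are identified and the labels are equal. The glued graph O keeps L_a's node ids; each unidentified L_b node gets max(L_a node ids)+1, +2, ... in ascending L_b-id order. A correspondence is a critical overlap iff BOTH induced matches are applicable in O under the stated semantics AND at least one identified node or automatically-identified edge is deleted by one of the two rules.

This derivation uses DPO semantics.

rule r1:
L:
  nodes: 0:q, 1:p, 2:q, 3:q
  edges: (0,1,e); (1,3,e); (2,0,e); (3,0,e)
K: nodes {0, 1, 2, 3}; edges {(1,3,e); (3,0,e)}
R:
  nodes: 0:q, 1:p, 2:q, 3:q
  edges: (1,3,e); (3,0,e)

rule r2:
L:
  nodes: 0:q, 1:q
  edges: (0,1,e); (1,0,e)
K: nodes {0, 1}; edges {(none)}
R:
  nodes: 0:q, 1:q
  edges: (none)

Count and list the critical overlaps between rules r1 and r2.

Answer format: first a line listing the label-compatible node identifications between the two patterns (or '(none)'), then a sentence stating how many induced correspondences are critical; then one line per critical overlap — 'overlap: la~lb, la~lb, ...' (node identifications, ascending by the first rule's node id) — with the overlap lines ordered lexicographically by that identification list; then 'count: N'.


label-compatible node identifications between L(r1) and L(r2): 0~0, 0~1, 2~0, 2~1, 3~0, 3~1
4 of the induced correspondences are critical overlaps of r1 and r2.
overlap: 0~0, 2~1
overlap: 0~0, 3~1
overlap: 0~1, 2~0
overlap: 0~1, 3~0
count: 4


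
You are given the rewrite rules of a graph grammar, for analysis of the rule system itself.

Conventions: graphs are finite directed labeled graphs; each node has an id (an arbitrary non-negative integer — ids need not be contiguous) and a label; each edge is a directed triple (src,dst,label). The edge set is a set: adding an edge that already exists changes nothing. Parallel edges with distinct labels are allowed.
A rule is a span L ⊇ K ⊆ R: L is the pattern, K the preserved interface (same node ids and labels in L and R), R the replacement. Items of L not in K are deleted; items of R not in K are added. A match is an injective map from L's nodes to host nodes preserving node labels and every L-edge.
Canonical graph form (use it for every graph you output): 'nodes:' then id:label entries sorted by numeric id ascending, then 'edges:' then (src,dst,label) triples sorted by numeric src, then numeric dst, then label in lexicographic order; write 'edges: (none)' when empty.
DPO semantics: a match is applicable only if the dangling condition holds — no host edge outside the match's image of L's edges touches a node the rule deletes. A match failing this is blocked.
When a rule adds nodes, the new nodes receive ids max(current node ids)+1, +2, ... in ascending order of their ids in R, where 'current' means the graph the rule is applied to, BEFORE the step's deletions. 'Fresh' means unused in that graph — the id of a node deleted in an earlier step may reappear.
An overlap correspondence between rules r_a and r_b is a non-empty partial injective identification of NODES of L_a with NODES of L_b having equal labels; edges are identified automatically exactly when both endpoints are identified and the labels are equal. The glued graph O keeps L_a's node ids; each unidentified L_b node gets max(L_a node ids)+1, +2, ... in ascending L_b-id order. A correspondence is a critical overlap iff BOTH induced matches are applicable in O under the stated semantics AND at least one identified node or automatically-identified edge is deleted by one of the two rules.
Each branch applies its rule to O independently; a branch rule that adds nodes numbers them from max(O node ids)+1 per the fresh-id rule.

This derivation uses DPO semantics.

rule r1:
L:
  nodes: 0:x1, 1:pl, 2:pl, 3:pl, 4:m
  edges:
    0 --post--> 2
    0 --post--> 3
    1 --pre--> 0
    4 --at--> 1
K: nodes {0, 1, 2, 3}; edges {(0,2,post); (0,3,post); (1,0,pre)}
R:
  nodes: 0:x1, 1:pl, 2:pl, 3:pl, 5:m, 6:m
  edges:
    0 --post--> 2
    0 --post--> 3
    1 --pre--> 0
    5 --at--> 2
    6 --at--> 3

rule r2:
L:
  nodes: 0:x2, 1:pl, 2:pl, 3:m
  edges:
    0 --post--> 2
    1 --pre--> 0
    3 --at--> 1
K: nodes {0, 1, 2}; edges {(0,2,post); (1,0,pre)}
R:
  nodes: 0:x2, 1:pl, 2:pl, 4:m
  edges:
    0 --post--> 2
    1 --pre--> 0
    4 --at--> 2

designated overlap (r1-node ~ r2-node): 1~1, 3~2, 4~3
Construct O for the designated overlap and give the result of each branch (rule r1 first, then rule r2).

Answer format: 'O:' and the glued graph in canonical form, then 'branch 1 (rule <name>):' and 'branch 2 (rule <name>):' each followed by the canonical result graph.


O:
nodes: 0:x1, 1:pl, 2:pl, 3:pl, 4:m, 5:x2
edges: (0,2,post); (0,3,post); (1,0,pre); (1,5,pre); (4,1,at); (5,3,post)
branch 1 (rule r1):
nodes: 0:x1, 1:pl, 2:pl, 3:pl, 5:x2, 6:m, 7:m
edges: (0,2,post); (0,3,post); (1,0,pre); (1,5,pre); (5,3,post); (6,2,at); (7,3,at)
branch 2 (rule r2):
nodes: 0:x1, 1:pl, 2:pl, 3:pl, 5:x2, 6:m
edges: (0,2,post); (0,3,post); (1,0,pre); (1,5,pre); (5,3,post); (6,3,at)


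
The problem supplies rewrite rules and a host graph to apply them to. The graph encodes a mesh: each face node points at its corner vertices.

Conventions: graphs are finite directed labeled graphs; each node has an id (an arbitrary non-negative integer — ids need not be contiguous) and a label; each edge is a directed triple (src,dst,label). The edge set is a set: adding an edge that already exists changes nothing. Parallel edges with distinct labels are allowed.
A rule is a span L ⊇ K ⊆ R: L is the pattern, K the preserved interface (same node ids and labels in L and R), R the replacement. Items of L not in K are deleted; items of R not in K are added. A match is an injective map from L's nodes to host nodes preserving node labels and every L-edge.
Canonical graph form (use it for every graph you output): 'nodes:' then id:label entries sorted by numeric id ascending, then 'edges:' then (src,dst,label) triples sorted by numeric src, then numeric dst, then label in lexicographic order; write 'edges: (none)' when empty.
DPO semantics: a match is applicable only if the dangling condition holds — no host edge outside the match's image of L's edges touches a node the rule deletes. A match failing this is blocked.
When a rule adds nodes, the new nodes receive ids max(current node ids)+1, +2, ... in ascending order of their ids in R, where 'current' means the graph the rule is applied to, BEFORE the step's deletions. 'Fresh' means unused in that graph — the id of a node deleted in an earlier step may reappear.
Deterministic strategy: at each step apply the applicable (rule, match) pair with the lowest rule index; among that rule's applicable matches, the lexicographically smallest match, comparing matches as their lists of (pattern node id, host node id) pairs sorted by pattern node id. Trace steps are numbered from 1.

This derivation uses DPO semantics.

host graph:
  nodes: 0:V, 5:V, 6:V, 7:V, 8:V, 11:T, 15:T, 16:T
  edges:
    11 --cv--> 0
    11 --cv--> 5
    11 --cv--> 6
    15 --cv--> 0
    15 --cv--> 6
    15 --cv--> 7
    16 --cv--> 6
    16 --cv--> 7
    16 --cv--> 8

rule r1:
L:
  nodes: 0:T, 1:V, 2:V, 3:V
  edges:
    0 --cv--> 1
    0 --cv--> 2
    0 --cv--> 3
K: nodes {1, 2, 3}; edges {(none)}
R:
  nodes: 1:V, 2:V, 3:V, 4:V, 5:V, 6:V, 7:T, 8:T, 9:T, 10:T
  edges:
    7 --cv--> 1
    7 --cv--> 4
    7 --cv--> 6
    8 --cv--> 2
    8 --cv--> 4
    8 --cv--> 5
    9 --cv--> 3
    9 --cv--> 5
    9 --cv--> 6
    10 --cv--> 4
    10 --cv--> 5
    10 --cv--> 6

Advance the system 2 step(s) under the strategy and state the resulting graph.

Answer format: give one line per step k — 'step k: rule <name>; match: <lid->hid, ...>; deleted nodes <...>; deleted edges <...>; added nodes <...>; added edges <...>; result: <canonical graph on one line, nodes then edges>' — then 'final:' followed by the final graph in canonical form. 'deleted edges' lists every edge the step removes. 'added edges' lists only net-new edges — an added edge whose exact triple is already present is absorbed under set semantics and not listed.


step 1: rule r1; match: 0->11, 1->0, 2->5, 3->6; deleted nodes 11; deleted edges (11,0,cv); (11,5,cv); (11,6,cv); added nodes 17, 18, 19, 20, 21, 22, 23; added edges (20,0,cv); (20,17,cv); (20,19,cv); (21,5,cv); (21,17,cv); (21,18,cv); (22,6,cv); (22,18,cv); (22,19,cv); (23,17,cv); (23,18,cv); (23,19,cv); result: nodes: 0:V, 5:V, 6:V, 7:V, 8:V, 15:T, 16:T, 17:V, 18:V, 19:V, 20:T, 21:T, 22:T, 23:T edges: (15,0,cv); (15,6,cv); (15,7,cv); (16,6,cv); (16,7,cv); (16,8,cv); (20,0,cv); (20,17,cv); (20,19,cv); (21,5,cv); (21,17,cv); (21,18,cv); (22,6,cv); (22,18,cv); (22,19,cv); (23,17,cv); (23,18,cv); (23,19,cv)
step 2: rule r1; match: 0->15, 1->0, 2->6, 3->7; deleted nodes 15; deleted edges (15,0,cv); (15,6,cv); (15,7,cv); added nodes 24, 25, 26, 27, 28, 29, 30; added edges (27,0,cv); (27,24,cv); (27,26,cv); (28,6,cv); (28,24,cv); (28,25,cv); (29,7,cv); (29,25,cv); (29,26,cv); (30,24,cv); (30,25,cv); (30,26,cv); result: nodes: 0:V, 5:V, 6:V, 7:V, 8:V, 16:T, 17:V, 18:V, 19:V, 20:T, 21:T, 22:T, 23:T, 24:V, 25:V, 26:V, 27:T, 28:T, 29:T, 30:T edges: (16,6,cv); (16,7,cv); (16,8,cv); (20,0,cv); (20,17,cv); (20,19,cv); (21,5,cv); (21,17,cv); (21,18,cv); (22,6,cv); (22,18,cv); (22,19,cv); (23,17,cv); (23,18,cv); (23,19,cv); (27,0,cv); (27,24,cv); (27,26,cv); (28,6,cv); (28,24,cv); (28,25,cv); (29,7,cv); (29,25,cv); (29,26,cv); (30,24,cv); (30,25,cv); (30,26,cv)
final:
nodes: 0:V, 5:V, 6:V, 7:V, 8:V, 16:T, 17:V, 18:V, 19:V, 20:T, 21:T, 22:T, 23:T, 24:V, 25:V, 26:V, 27:T, 28:T, 29:T, 30:T
edges: (16,6,cv); (16,7,cv); (16,8,cv); (20,0,cv); (20,17,cv); (20,19,cv); (21,5,cv); (21,17,cv); (21,18,cv); (22,6,cv); (22,18,cv); (22,19,cv); (23,17,cv); (23,18,cv); (23,19,cv); (27,0,cv); (27,24,cv); (27,26,cv); (28,6,cv); (28,24,cv); (28,25,cv); (29,7,cv); (29,25,cv); (29,26,cv); (30,24,cv); (30,25,cv); (30,26,cv)


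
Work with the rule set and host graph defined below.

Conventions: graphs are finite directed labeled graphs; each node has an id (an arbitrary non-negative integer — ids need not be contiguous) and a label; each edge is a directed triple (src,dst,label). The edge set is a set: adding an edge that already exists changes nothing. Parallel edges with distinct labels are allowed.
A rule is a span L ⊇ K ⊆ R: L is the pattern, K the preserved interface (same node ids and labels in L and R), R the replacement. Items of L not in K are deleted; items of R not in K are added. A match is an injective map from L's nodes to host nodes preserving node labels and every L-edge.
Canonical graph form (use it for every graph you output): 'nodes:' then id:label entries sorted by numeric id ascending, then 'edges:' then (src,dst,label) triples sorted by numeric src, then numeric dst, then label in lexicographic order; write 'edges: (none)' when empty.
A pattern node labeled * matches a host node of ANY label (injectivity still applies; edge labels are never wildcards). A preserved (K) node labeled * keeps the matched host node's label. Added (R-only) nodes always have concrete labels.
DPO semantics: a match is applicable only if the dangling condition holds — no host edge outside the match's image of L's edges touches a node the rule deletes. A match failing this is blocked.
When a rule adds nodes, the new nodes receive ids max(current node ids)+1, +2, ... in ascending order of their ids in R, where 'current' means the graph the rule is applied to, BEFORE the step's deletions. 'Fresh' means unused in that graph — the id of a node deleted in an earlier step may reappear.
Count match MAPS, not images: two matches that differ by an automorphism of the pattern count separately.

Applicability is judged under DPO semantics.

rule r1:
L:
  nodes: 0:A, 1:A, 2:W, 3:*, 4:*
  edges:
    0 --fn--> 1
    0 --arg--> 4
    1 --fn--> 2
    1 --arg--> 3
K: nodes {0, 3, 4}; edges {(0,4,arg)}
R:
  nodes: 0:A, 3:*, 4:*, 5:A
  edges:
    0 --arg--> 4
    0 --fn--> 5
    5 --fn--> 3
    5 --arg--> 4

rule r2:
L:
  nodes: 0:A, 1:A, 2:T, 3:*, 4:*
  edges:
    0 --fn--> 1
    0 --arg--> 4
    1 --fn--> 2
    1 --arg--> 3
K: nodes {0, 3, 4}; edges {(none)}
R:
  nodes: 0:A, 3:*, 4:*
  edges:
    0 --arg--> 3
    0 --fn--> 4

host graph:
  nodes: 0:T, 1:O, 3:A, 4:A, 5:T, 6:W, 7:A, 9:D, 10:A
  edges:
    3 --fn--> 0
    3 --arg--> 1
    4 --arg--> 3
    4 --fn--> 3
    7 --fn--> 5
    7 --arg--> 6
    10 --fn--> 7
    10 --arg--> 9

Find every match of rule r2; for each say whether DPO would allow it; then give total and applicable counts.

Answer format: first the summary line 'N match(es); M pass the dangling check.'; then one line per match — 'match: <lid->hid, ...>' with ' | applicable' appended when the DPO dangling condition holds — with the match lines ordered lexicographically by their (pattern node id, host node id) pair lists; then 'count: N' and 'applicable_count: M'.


1 match(es); 1 pass the dangling check.
match: 0->10, 1->7, 2->5, 3->6, 4->9 | applicable
count: 1
applicable_count: 1


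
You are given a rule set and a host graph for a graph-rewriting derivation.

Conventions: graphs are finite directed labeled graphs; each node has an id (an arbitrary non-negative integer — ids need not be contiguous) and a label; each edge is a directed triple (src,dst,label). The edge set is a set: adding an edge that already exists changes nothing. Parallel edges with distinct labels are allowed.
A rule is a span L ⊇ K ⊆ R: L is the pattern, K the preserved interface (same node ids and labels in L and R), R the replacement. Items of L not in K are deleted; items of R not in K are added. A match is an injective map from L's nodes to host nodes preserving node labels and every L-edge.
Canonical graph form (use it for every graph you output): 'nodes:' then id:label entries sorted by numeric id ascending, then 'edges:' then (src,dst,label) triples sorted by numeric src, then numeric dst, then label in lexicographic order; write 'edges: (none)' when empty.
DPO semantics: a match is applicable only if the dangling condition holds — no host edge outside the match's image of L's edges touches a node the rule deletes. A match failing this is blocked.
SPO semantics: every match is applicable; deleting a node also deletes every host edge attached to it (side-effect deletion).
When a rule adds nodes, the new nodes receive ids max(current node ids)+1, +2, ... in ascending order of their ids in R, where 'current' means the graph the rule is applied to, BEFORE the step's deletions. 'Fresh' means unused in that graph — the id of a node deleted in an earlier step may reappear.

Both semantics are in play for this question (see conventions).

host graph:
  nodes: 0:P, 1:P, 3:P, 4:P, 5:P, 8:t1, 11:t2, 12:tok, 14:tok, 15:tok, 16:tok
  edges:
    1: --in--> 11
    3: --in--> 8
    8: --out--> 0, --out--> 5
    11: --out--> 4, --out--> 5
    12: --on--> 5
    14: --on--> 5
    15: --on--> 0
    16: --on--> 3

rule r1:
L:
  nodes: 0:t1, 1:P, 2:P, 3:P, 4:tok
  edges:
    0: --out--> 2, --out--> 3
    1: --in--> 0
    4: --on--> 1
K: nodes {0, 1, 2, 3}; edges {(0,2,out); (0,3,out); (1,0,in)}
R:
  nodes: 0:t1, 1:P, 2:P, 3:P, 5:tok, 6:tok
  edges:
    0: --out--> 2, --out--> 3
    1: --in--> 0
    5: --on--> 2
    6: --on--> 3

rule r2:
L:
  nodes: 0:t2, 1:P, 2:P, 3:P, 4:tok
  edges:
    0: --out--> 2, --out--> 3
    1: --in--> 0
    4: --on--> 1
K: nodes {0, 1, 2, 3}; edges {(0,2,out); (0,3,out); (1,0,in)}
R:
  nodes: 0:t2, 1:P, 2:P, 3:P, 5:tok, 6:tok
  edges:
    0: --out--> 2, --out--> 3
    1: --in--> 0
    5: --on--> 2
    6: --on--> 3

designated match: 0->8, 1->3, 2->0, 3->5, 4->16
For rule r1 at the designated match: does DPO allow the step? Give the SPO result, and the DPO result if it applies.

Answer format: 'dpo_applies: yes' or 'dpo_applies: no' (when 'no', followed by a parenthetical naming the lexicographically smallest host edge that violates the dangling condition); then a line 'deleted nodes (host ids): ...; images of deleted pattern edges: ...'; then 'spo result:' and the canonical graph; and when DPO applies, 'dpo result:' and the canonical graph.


dpo_applies: yes
deleted nodes (host ids): 16; images of deleted pattern edges: (16,3,on)
spo result:
nodes: 0:P, 1:P, 3:P, 4:P, 5:P, 8:t1, 11:t2, 12:tok, 14:tok, 15:tok, 17:tok, 18:tok
edges: (1,11,in); (3,8,in); (8,0,out); (8,5,out); (11,4,out); (11,5,out); (12,5,on); (14,5,on); (15,0,on); (17,0,on); (18,5,on)
dpo result:
nodes: 0:P, 1:P, 3:P, 4:P, 5:P, 8:t1, 11:t2, 12:tok, 14:tok, 15:tok, 17:tok, 18:tok
edges: (1,11,in); (3,8,in); (8,0,out); (8,5,out); (11,4,out); (11,5,out); (12,5,on); (14,5,on); (15,0,on); (17,0,on); (18,5,on)


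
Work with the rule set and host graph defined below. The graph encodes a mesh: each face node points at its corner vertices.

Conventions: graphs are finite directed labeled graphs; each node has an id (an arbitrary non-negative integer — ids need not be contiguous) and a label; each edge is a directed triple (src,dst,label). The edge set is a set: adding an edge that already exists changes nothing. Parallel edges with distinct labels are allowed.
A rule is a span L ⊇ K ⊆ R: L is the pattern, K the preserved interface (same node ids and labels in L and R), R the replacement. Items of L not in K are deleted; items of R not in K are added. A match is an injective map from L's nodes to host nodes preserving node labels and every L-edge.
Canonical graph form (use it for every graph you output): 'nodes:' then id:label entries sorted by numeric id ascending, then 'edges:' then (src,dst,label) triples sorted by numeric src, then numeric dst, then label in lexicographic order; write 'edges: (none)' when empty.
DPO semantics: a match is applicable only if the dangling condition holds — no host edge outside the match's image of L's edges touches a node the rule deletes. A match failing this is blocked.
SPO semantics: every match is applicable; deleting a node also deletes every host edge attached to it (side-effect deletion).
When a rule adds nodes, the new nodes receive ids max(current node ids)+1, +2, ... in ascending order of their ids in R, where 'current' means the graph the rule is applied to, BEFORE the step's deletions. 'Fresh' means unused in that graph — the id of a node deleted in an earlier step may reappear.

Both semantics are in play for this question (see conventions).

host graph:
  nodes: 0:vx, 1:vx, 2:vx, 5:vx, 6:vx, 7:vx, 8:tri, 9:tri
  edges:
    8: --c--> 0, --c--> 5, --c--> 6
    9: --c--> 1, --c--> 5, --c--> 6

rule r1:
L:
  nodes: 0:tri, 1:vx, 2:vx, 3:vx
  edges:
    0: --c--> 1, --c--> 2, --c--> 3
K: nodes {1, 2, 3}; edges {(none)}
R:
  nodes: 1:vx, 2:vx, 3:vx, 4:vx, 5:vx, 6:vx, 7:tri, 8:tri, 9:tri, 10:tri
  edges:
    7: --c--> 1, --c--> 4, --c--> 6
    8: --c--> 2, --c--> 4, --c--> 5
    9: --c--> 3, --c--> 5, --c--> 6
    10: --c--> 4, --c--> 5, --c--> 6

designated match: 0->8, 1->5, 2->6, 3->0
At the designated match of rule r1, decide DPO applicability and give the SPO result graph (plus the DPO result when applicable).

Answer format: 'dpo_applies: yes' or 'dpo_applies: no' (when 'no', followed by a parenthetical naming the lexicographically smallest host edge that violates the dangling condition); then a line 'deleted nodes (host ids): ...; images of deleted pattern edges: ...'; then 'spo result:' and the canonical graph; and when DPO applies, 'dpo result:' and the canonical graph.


dpo_applies: yes
deleted nodes (host ids): 8; images of deleted pattern edges: (8,0,c); (8,5,c); (8,6,c)
spo result:
nodes: 0:vx, 1:vx, 2:vx, 5:vx, 6:vx, 7:vx, 9:tri, 10:vx, 11:vx, 12:vx, 13:tri, 14:tri, 15:tri, 16:tri
edges: (9,1,c); (9,5,c); (9,6,c); (13,5,c); (13,10,c); (13,12,c); (14,6,c); (14,10,c); (14,11,c); (15,0,c); (15,11,c); (15,12,c); (16,10,c); (16,11,c); (16,12,c)
dpo result:
nodes: 0:vx, 1:vx, 2:vx, 5:vx, 6:vx, 7:vx, 9:tri, 10:vx, 11:vx, 12:vx, 13:tri, 14:tri, 15:tri, 16:tri
edges: (9,1,c); (9,5,c); (9,6,c); (13,5,c); (13,10,c); (13,12,c); (14,6,c); (14,10,c); (14,11,c); (15,0,c); (15,11,c); (15,12,c); (16,10,c); (16,11,c); (16,12,c)


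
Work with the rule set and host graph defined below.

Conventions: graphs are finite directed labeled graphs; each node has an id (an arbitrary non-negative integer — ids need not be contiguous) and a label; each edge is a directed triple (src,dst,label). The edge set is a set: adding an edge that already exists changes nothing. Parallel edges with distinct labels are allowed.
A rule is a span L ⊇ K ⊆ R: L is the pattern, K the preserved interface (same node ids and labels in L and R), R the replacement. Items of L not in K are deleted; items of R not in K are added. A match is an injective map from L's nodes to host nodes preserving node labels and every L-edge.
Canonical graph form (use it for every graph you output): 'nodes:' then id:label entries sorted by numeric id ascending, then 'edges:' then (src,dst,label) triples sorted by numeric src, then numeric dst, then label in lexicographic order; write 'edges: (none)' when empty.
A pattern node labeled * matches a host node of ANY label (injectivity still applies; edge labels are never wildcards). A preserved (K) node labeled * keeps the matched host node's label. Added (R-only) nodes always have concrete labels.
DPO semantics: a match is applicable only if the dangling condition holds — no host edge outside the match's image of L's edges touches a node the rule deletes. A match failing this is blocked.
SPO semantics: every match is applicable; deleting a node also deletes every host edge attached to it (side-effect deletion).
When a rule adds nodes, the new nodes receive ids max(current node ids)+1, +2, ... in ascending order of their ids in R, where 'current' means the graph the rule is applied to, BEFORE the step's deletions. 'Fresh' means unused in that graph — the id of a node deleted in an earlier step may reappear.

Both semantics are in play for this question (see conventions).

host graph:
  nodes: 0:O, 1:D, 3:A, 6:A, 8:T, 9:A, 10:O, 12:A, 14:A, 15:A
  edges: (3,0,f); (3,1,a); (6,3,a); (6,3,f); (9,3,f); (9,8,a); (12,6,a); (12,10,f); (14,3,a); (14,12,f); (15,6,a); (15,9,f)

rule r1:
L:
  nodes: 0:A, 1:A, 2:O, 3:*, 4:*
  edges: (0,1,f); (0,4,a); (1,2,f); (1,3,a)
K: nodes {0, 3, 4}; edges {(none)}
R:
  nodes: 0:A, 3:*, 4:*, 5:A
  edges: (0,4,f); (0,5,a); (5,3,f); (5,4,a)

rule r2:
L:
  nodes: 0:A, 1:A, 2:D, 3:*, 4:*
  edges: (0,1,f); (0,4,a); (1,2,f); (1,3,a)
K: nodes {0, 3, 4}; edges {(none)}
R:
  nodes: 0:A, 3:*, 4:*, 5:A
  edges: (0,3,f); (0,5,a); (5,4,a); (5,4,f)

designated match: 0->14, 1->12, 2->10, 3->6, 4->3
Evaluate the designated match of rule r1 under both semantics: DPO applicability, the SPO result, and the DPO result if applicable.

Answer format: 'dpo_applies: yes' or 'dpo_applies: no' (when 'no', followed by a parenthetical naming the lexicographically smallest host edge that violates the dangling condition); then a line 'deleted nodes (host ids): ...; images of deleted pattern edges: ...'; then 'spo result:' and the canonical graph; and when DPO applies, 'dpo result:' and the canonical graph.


dpo_applies: yes
deleted nodes (host ids): 10, 12; images of deleted pattern edges: (12,6,a); (12,10,f); (14,3,a); (14,12,f)
spo result:
nodes: 0:O, 1:D, 3:A, 6:A, 8:T, 9:A, 14:A, 15:A, 16:A
edges: (3,0,f); (3,1,a); (6,3,a); (6,3,f); (9,3,f); (9,8,a); (14,3,f); (14,16,a); (15,6,a); (15,9,f); (16,3,a); (16,6,f)
dpo result:
nodes: 0:O, 1:D, 3:A, 6:A, 8:T, 9:A, 14:A, 15:A, 16:A
edges: (3,0,f); (3,1,a); (6,3,a); (6,3,f); (9,3,f); (9,8,a); (14,3,f); (14,16,a); (15,6,a); (15,9,f); (16,3,a); (16,6,f)


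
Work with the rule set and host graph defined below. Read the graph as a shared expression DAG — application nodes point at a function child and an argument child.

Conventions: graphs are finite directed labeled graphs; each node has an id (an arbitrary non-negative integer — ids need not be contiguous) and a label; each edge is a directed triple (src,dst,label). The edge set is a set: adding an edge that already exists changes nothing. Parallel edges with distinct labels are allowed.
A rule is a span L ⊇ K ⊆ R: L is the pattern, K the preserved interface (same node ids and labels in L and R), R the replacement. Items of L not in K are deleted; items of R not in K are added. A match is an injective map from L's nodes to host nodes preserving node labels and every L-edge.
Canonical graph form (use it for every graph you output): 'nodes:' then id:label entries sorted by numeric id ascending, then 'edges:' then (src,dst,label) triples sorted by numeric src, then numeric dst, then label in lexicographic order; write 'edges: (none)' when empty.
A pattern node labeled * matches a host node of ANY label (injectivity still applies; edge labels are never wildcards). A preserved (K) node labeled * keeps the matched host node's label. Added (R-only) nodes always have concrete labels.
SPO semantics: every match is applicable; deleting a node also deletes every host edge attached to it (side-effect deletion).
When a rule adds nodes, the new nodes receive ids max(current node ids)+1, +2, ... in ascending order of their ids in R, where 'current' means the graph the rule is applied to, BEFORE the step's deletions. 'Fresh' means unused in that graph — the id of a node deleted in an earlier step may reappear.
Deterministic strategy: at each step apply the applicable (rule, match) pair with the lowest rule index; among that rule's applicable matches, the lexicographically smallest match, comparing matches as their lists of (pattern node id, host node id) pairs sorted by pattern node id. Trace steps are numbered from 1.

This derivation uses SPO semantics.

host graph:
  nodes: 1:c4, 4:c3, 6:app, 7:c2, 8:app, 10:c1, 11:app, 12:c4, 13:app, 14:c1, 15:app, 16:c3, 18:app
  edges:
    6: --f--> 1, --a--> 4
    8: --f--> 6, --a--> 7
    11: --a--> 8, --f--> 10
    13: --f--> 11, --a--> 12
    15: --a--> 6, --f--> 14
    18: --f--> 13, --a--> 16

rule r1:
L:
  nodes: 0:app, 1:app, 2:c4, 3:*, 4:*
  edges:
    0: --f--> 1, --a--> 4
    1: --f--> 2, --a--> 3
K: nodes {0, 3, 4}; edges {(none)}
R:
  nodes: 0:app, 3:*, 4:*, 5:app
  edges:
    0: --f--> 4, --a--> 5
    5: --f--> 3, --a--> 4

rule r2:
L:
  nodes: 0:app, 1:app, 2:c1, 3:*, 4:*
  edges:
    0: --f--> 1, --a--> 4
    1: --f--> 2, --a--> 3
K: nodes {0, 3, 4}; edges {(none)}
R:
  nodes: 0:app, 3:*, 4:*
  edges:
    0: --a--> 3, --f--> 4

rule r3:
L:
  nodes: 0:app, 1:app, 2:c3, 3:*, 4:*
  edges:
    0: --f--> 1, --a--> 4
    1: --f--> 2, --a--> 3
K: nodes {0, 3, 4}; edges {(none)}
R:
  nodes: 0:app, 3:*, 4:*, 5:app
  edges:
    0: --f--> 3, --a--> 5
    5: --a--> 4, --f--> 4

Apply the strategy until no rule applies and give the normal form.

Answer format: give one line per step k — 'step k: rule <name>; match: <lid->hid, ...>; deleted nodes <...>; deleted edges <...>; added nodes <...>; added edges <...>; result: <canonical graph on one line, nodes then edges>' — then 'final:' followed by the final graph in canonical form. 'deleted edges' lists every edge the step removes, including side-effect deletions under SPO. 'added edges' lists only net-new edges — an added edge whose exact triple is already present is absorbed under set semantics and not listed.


step 1: rule r1; match: 0->8, 1->6, 2->1, 3->4, 4->7; deleted nodes 1, 6; deleted edges (6,1,f); (6,4,a); (8,6,f); (8,7,a); (15,6,a); added nodes 19; added edges (8,7,f); (8,19,a); (19,4,f); (19,7,a); result: nodes: 4:c3, 7:c2, 8:app, 10:c1, 11:app, 12:c4, 13:app, 14:c1, 15:app, 16:c3, 18:app, 19:app edges: (8,7,f); (8,19,a); (11,8,a); (11,10,f); (13,11,f); (13,12,a); (15,14,f); (18,13,f); (18,16,a); (19,4,f); (19,7,a)
step 2: rule r2; match: 0->13, 1->11, 2->10, 3->8, 4->12; deleted nodes 10, 11; deleted edges (11,8,a); (11,10,f); (13,11,f); (13,12,a); added nodes (none); added edges (13,8,a); (13,12,f); result: nodes: 4:c3, 7:c2, 8:app, 12:c4, 13:app, 14:c1, 15:app, 16:c3, 18:app, 19:app edges: (8,7,f); (8,19,a); (13,8,a); (13,12,f); (15,14,f); (18,13,f); (18,16,a); (19,4,f); (19,7,a)
step 3: rule r1; match: 0->18, 1->13, 2->12, 3->8, 4->16; deleted nodes 12, 13; deleted edges (13,8,a); (13,12,f); (18,13,f); (18,16,a); added nodes 20; added edges (18,16,f); (18,20,a); (20,8,f); (20,16,a); result: nodes: 4:c3, 7:c2, 8:app, 14:c1, 15:app, 16:c3, 18:app, 19:app, 20:app edges: (8,7,f); (8,19,a); (15,14,f); (18,16,f); (18,20,a); (19,4,f); (19,7,a); (20,8,f); (20,16,a)
final:
nodes: 4:c3, 7:c2, 8:app, 14:c1, 15:app, 16:c3, 18:app, 19:app, 20:app
edges: (8,7,f); (8,19,a); (15,14,f); (18,16,f); (18,20,a); (19,4,f); (19,7,a); (20,8,f); (20,16,a)


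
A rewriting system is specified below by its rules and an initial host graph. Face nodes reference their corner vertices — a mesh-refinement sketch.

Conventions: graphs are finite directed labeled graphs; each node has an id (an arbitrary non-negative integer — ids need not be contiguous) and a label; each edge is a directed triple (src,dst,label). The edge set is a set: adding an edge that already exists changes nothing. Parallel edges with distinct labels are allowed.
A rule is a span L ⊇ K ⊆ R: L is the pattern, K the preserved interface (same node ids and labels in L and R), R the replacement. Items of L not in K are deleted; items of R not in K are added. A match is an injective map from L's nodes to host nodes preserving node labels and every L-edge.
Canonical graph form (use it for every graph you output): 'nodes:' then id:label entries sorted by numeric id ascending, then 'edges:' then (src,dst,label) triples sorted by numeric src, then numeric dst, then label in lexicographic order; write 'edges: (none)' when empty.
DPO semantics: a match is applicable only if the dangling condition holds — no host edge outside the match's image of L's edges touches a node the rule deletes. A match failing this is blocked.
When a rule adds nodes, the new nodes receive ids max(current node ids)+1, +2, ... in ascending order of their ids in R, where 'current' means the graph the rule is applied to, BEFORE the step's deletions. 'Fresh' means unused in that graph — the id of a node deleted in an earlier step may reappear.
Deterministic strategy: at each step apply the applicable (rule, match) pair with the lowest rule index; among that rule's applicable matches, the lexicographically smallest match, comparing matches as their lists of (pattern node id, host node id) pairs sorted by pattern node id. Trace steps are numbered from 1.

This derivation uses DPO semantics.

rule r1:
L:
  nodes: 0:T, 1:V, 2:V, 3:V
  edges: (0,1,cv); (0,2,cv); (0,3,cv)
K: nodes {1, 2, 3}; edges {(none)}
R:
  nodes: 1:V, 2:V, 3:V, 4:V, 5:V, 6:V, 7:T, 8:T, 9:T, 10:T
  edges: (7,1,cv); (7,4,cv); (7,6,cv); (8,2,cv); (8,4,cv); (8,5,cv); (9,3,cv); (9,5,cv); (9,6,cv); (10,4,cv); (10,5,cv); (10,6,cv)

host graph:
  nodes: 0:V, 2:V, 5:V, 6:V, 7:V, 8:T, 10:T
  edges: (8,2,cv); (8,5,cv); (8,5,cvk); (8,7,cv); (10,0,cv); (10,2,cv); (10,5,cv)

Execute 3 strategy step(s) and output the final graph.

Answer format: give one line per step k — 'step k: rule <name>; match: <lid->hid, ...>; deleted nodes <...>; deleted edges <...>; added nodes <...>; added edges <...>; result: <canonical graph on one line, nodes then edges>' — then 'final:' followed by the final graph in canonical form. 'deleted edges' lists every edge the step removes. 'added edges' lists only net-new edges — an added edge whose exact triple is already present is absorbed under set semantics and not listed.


step 1: rule r1; match: 0->10, 1->0, 2->2, 3->5; deleted nodes 10; deleted edges (10,0,cv); (10,2,cv); (10,5,cv); added nodes 11, 12, 13, 14, 15, 16, 17; added edges (14,0,cv); (14,11,cv); (14,13,cv); (15,2,cv); (15,11,cv); (15,12,cv); (16,5,cv); (16,12,cv); (16,13,cv); (17,11,cv); (17,12,cv); (17,13,cv); result: nodes: 0:V, 2:V, 5:V, 6:V, 7:V, 8:T, 11:V, 12:V, 13:V, 14:T, 15:T, 16:T, 17:T edges: (8,2,cv); (8,5,cv); (8,5,cvk); (8,7,cv); (14,0,cv); (14,11,cv); (14,13,cv); (15,2,cv); (15,11,cv); (15,12,cv); (16,5,cv); (16,12,cv); (16,13,cv); (17,11,cv); (17,12,cv); (17,13,cv)
step 2: rule r1; match: 0->14, 1->0, 2->11, 3->13; deleted nodes 14; deleted edges (14,0,cv); (14,11,cv); (14,13,cv); added nodes 18, 19, 20, 21, 22, 23, 24; added edges (21,0,cv); (21,18,cv); (21,20,cv); (22,11,cv); (22,18,cv); (22,19,cv); (23,13,cv); (23,19,cv); (23,20,cv); (24,18,cv); (24,19,cv); (24,20,cv); result: nodes: 0:V, 2:V, 5:V, 6:V, 7:V, 8:T, 11:V, 12:V, 13:V, 15:T, 16:T, 17:T, 18:V, 19:V, 20:V, 21:T, 22:T, 23:T, 24:T edges: (8,2,cv); (8,5,cv); (8,5,cvk); (8,7,cv); (15,2,cv); (15,11,cv); (15,12,cv); (16,5,cv); (16,12,cv); (16,13,cv); (17,11,cv); (17,12,cv); (17,13,cv); (21,0,cv); (21,18,cv); (21,20,cv); (22,11,cv); (22,18,cv); (22,19,cv); (23,13,cv); (23,19,cv); (23,20,cv); (24,18,cv); (24,19,cv); (24,20,cv)
step 3: rule r1; match: 0->15, 1->2, 2->11, 3->12; deleted nodes 15; deleted edges (15,2,cv); (15,11,cv); (15,12,cv); added nodes 25, 26, 27, 28, 29, 30, 31; added edges (28,2,cv); (28,25,cv); (28,27,cv); (29,11,cv); (29,25,cv); (29,26,cv); (30,12,cv); (30,26,cv); (30,27,cv); (31,25,cv); (31,26,cv); (31,27,cv); result: nodes: 0:V, 2:V, 5:V, 6:V, 7:V, 8:T, 11:V, 12:V, 13:V, 16:T, 17:T, 18:V, 19:V, 20:V, 21:T, 22:T, 23:T, 24:T, 25:V, 26:V, 27:V, 28:T, 29:T, 30:T, 31:T edges: (8,2,cv); (8,5,cv); (8,5,cvk); (8,7,cv); (16,5,cv); (16,12,cv); (16,13,cv); (17,11,cv); (17,12,cv); (17,13,cv); (21,0,cv); (21,18,cv); (21,20,cv); (22,11,cv); (22,18,cv); (22,19,cv); (23,13,cv); (23,19,cv); (23,20,cv); (24,18,cv); (24,19,cv); (24,20,cv); (28,2,cv); (28,25,cv); (28,27,cv); (29,11,cv); (29,25,cv); (29,26,cv); (30,12,cv); (30,26,cv); (30,27,cv); (31,25,cv); (31,26,cv); (31,27,cv)
final:
nodes: 0:V, 2:V, 5:V, 6:V, 7:V, 8:T, 11:V, 12:V, 13:V, 16:T, 17:T, 18:V, 19:V, 20:V, 21:T, 22:T, 23:T, 24:T, 25:V, 26:V, 27:V, 28:T, 29:T, 30:T, 31:T
edges: (8,2,cv); (8,5,cv); (8,5,cvk); (8,7,cv); (16,5,cv); (16,12,cv); (16,13,cv); (17,11,cv); (17,12,cv); (17,13,cv); (21,0,cv); (21,18,cv); (21,20,cv); (22,11,cv); (22,18,cv); (22,19,cv); (23,13,cv); (23,19,cv); (23,20,cv); (24,18,cv); (24,19,cv); (24,20,cv); (28,2,cv); (28,25,cv); (28,27,cv); (29,11,cv); (29,25,cv); (29,26,cv); (30,12,cv); (30,26,cv); (30,27,cv); (31,25,cv); (31,26,cv); (31,27,cv)
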